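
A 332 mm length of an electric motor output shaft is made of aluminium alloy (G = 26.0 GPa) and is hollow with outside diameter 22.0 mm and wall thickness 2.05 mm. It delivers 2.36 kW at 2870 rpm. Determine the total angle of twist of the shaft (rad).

0.00776 rad

ω = 2π·2870/60 = 300.5 rad/s, so T = P/ω = 2.36×10³ / 300.5 = 7.852 N·m.
J = π(d_o⁴ − d_i⁴)/32 = π(0.0220⁴ − 0.0179⁴)/32 = 1.292×10^-8 m⁴.
θ = T·L/(G·J) = 7.852 × 0.332 / (26.0×10⁹ × 1.292×10^-8) = 7.761×10^-3 rad.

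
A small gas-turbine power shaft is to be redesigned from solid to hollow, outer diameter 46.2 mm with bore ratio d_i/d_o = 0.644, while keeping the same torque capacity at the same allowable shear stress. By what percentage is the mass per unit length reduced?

33.6 %

Equal τ_max and T ⇒ the solid shaft needs d_s³ = d_o³(1−k⁴), so d_s = 46.2·(1−0.644⁴)^(1/3) = 43.38 mm.
Area ratio A_h/A_s = d_o²(1−k²)/d_s² = (1−k²)/(1−k⁴)^(2/3) = 0.6637.
Mass saving = 1 − 0.6637 = 33.6 %.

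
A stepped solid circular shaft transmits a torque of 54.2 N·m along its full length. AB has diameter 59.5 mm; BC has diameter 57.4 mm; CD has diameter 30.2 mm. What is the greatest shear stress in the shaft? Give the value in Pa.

Under the same torque, τ_max = 16T/(πd³) is largest where d is smallest — segment CD (d = 30.2 mm).
τ_max = 16·54.20/(π·(0.0302)³) = 1.002×10^7 Pa.

1.00e7 Pa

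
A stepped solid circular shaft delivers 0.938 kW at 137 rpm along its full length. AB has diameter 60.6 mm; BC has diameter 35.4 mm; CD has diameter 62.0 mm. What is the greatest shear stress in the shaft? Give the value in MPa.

7.51 MPa

ω = 2π·137/60 = 14.35 rad/s, so T = P/ω = 0.938×10³ / 14.35 = 65.38 N·m.
Under the same torque, τ_max = 16T/(πd³) is largest where d is smallest — segment BC (d = 35.4 mm).
τ_max = 16·65.38/(π·(0.0354)³) = 7.506×10^6 Pa.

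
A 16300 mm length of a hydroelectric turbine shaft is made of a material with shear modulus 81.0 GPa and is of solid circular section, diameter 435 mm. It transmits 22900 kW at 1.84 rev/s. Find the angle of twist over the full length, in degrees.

ω = 2π·1.84 = 11.56 rad/s, so T = P/ω = 22900×10³ / 11.56 = 1.981e6 N·m.
J = πd⁴/32 = π(0.435)⁴/32 = 3.515×10^-3 m⁴.
θ = T·L/(G·J) = 1.981e6 × 16.3 / (81.0×10⁹ × 3.515×10^-3) = 0.1134 rad.

6.50°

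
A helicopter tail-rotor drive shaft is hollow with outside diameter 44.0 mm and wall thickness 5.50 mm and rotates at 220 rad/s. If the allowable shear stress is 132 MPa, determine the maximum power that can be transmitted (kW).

332 kW

J = π(d_o⁴ − d_i⁴)/32 = π(0.0440⁴ − 0.0330⁴)/32 = 2.515×10^-7 m⁴.
T_max = τ_allow·J/r = 1.32×10^8 × 2.515×10^-7 / 0.0220 = 1509 N·m.
ω = 220 rad/s, so P_max = T_max·ω = 3.320×10^5 W.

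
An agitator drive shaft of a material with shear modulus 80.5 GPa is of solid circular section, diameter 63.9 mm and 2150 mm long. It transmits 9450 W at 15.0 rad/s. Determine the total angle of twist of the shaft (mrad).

10.3 mrad

ω = 15.0 rad/s, so T = P/ω = 9450 / 15.00 = 630.0 N·m.
J = πd⁴/32 = π(0.0639)⁴/32 = 1.637×10^-6 m⁴.
θ = T·L/(G·J) = 630.0 × 2.15 / (80.5×10⁹ × 1.637×10^-6) = 0.01028 rad.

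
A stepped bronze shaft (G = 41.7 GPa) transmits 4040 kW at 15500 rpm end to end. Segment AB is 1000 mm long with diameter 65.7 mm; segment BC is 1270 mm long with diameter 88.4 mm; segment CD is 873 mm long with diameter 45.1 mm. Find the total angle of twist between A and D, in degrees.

ω = 2π·15500/60 = 1623 rad/s, so T = P/ω = 4040×10³ / 1623 = 2489 N·m.
J_AB = π(0.0657)⁴/32 = 1.83×10^-6 m⁴; J_BC = π(0.0884)⁴/32 = 6.00×10^-6 m⁴; J_CD = π(0.0451)⁴/32 = 4.06×10^-7 m⁴.
θ = (T/G)·Σ L_i/J_i = (2489/41.7×10⁹)·(1.00/1.83×10^-6 + 1.27/6.00×10^-6 + 0.873/4.06×10^-7) = 0.1736 rad.

9.94°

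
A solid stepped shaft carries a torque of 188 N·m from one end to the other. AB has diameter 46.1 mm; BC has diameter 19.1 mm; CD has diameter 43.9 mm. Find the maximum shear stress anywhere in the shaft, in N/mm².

137 N/mm²

Under the same torque, τ_max = 16T/(πd³) is largest where d is smallest — segment BC (d = 19.1 mm).
τ_max = 16·188.0/(π·(0.0191)³) = 1.374×10^8 Pa.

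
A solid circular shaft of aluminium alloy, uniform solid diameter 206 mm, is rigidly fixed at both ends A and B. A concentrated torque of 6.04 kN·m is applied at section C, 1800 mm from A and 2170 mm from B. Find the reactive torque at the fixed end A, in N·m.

3300 N·m

With uniform GJ and both ends fixed, compatibility θ_AC = θ_CB gives T_A·a = T_B·b, together with T_A + T_B = T₀.
T_A = T₀·b/(a+b) = 6040·2170/3970 = 3301 N·m; T_B = 2739 N·m.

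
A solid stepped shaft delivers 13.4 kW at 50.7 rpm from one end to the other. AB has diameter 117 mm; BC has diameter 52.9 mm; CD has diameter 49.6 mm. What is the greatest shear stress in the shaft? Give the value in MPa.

ω = 2π·50.7/60 = 5.309 rad/s, so T = P/ω = 13.4×10³ / 5.309 = 2524 N·m.
Under the same torque, τ_max = 16T/(πd³) is largest where d is smallest — segment CD (d = 49.6 mm).
τ_max = 16·2524/(π·(0.0496)³) = 1.053×10^8 Pa.

105 MPa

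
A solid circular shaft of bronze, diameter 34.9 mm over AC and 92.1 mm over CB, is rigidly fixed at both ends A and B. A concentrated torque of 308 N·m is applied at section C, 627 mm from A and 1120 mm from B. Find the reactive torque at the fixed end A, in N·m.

10.9 N·m

Compatibility: T_A·a/J_AC = T_B·b/J_CB with T_A + T_B = T₀.
J_AC = 1.46×10^-7 m⁴, J_CB = 7.06×10^-6 m⁴, so T_A = T₀·(J_AC/a)/((J_AC/a)+(J_CB/b)) = 10.94 N·m, T_B = 297.1 N·m.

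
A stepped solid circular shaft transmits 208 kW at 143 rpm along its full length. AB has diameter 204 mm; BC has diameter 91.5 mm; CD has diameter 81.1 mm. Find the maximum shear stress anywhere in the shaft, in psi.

ω = 2π·143/60 = 14.97 rad/s, so T = P/ω = 208×10³ / 14.97 = 13890 N·m.
Under the same torque, τ_max = 16T/(πd³) is largest where d is smallest — segment CD (d = 81.1 mm).
τ_max = 16·13890/(π·(0.0811)³) = 1.326×10^8 Pa.

19200 psi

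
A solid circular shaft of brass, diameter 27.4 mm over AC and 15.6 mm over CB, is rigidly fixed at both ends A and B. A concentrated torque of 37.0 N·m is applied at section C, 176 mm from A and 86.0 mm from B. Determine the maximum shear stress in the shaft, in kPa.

8780 kPa

Compatibility: T_A·a/J_AC = T_B·b/J_CB with T_A + T_B = T₀.
J_AC = 5.53×10^-8 m⁴, J_CB = 5.81×10^-9 m⁴, so T_A = T₀·(J_AC/a)/((J_AC/a)+(J_CB/b)) = 30.45 N·m, T_B = 6.548 N·m.
τ in each portion: τ_AC = 7.54×10^6 Pa, τ_CB = 8.78×10^6 Pa; maximum is in CB.
τ_max = T_CB·r/J = 6.548·0.00780/5.81×10^-9 = 8.785×10^6 Pa.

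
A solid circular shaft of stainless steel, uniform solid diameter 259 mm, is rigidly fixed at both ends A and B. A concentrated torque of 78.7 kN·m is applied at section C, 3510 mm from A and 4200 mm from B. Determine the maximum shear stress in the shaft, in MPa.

12.6 MPa

With uniform GJ and both ends fixed, compatibility θ_AC = θ_CB gives T_A·a = T_B·b, together with T_A + T_B = T₀.
T_A = T₀·b/(a+b) = 78700·4200/7710 = 42870 N·m; T_B = 35830 N·m.
τ in each portion: τ_AC = 1.26×10^7 Pa, τ_CB = 1.05×10^7 Pa; maximum is in AC.
τ_max = T_AC·r/J = 42870·0.130/4.42×10^-4 = 1.257×10^7 Pa.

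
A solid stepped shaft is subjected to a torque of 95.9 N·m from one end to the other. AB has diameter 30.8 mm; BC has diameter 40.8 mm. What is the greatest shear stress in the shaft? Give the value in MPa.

16.7 MPa

Under the same torque, τ_max = 16T/(πd³) is largest where d is smallest — segment AB (d = 30.8 mm).
τ_max = 16·95.90/(π·(0.0308)³) = 1.672×10^7 Pa.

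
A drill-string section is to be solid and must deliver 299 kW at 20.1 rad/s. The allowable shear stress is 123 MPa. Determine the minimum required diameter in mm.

ω = 20.1 rad/s, so T = P/ω = 299×10³ / 20.10 = 14880 N·m.
For a solid shaft τ_max = 16T/(πd³), so d = (16T/(π τ_allow))^(1/3) = (16·14880/(π·1.23×10^8))^(1/3) = 0.08508 m.

85.1 mm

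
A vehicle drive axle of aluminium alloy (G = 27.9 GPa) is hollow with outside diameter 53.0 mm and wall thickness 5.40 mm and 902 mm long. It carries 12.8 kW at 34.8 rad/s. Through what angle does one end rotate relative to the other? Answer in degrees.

1.47°

ω = 34.8 rad/s, so T = P/ω = 12.8×10³ / 34.80 = 367.8 N·m.
J = π(d_o⁴ − d_i⁴)/32 = π(0.0530⁴ − 0.0422⁴)/32 = 4.633×10^-7 m⁴.
θ = T·L/(G·J) = 367.8 × 0.902 / (27.9×10⁹ × 4.633×10^-7) = 0.02567 rad.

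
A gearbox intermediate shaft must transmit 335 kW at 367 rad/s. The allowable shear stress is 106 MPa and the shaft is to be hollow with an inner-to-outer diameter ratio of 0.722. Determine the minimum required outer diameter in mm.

39.2 mm

ω = 367 rad/s, so T = P/ω = 335×10³ / 367.0 = 912.8 N·m.
For a hollow shaft with d_i/d_o = 0.722: τ_max = 16T/(π d_o³ (1−k⁴)), so d_o = [16T/(π τ_allow (1−k⁴))]^(1/3) = [16·912.8/(π·1.06×10^8·0.7283)]^(1/3) = 0.03920 m.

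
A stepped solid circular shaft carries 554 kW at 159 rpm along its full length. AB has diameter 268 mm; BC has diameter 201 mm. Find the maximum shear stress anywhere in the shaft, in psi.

3030 psi

ω = 2π·159/60 = 16.65 rad/s, so T = P/ω = 554×10³ / 16.65 = 33270 N·m.
Under the same torque, τ_max = 16T/(πd³) is largest where d is smallest — segment BC (d = 201 mm).
τ_max = 16·33270/(π·(0.201)³) = 2.087×10^7 Pa.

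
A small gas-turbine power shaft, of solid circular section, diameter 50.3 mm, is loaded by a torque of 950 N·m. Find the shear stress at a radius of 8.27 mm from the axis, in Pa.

1.25e7 Pa

J = πd⁴/32 = π(0.0503)⁴/32 = 6.285×10^-7 m⁴.
Shear stress varies linearly with radius: τ = T·r/J = 950.0 × 0.00827 / 6.285×10^-7 = 1.250×10^7 Pa.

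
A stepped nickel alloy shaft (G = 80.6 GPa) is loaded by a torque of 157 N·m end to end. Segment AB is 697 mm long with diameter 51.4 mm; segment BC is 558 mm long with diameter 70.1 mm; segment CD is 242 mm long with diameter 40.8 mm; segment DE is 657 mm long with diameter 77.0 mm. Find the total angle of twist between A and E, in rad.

0.00454 rad

J_AB = π(0.0514)⁴/32 = 6.85×10^-7 m⁴; J_BC = π(0.0701)⁴/32 = 2.37×10^-6 m⁴; J_CD = π(0.0408)⁴/32 = 2.72×10^-7 m⁴; J_DE = π(0.0770)⁴/32 = 3.45×10^-6 m⁴.
θ = (T/G)·Σ L_i/J_i = (157.0/80.6×10⁹)·(0.697/6.85×10^-7 + 0.558/2.37×10^-6 + 0.242/2.72×10^-7 + 0.657/3.45×10^-6) = 4.543×10^-3 rad.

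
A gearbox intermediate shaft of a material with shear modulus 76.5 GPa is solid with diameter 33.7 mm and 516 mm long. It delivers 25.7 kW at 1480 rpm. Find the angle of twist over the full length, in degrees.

0.506°

ω = 2π·1480/60 = 155.0 rad/s, so T = P/ω = 25.7×10³ / 155.0 = 165.8 N·m.
J = πd⁴/32 = π(0.0337)⁴/32 = 1.266×10^-7 m⁴.
θ = T·L/(G·J) = 165.8 × 0.516 / (76.5×10⁹ × 1.266×10^-7) = 8.833×10^-3 rad.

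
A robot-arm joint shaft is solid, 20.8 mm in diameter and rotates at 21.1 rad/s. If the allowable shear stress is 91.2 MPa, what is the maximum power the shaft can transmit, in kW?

J = πd⁴/32 = π(0.0208)⁴/32 = 1.838×10^-8 m⁴.
T_max = τ_allow·J/r = 9.12×10^7 × 1.838×10^-8 / 0.0104 = 161.1 N·m.
ω = 21.1 rad/s, so P_max = T_max·ω = 3400 W.

3.40 kW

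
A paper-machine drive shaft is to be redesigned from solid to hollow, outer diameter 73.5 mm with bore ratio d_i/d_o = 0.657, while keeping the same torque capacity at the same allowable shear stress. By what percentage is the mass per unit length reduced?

Equal τ_max and T ⇒ the solid shaft needs d_s³ = d_o³(1−k⁴), so d_s = 73.5·(1−0.657⁴)^(1/3) = 68.62 mm.
Area ratio A_h/A_s = d_o²(1−k²)/d_s² = (1−k²)/(1−k⁴)^(2/3) = 0.6521.
Mass saving = 1 − 0.6521 = 34.8 %.

34.8 %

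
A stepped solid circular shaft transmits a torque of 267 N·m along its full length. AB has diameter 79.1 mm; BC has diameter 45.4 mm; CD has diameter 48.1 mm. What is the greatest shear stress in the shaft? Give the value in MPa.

Under the same torque, τ_max = 16T/(πd³) is largest where d is smallest — segment BC (d = 45.4 mm).
τ_max = 16·267.0/(π·(0.0454)³) = 1.453×10^7 Pa.

14.5 MPa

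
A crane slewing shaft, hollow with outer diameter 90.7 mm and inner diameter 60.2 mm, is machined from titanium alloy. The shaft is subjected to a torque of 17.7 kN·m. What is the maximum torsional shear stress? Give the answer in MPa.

150 MPa

J = π(d_o⁴ − d_i⁴)/32 = π(0.0907⁴ − 0.0602⁴)/32 = 5.355×10^-6 m⁴.
τ_max = T·r/J = 17700 × 0.0454 / 5.355×10^-6 = 1.499×10^8 Pa.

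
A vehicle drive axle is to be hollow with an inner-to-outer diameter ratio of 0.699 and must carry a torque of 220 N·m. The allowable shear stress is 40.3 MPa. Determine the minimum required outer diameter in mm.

For a hollow shaft with d_i/d_o = 0.699: τ_max = 16T/(π d_o³ (1−k⁴)), so d_o = [16T/(π τ_allow (1−k⁴))]^(1/3) = [16·220.0/(π·4.03×10^7·0.7613)]^(1/3) = 0.03318 m.

33.2 mm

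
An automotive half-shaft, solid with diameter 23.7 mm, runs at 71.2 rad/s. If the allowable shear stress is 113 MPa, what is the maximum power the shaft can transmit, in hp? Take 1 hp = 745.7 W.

J = πd⁴/32 = π(0.0237)⁴/32 = 3.097×10^-8 m⁴.
T_max = τ_allow·J/r = 1.13×10^8 × 3.097×10^-8 / 0.0118 = 295.4 N·m.
ω = 71.2 rad/s, so P_max = T_max·ω = 2.103×10^4 W.

28.2 hp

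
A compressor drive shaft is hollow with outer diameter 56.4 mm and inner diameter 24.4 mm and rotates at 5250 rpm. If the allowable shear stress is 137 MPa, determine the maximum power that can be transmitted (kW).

2560 kW

J = π(d_o⁴ − d_i⁴)/32 = π(0.0564⁴ − 0.0244⁴)/32 = 9.586×10^-7 m⁴.
T_max = τ_allow·J/r = 1.37×10^8 × 9.586×10^-7 / 0.0282 = 4657 N·m.
ω = 2π·5250/60 = 549.8 rad/s, so P_max = T_max·ω = 2.560×10^6 W.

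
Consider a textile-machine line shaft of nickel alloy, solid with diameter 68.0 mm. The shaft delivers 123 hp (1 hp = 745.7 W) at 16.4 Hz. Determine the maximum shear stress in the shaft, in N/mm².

14.4 N/mm²

ω = 2π·16.4 = 103.0 rad/s, so T = P/ω = 123×745.7 / 103.0 = 890.1 N·m.
J = πd⁴/32 = π(0.0680)⁴/32 = 2.099×10^-6 m⁴.
τ_max = T·r/J = 890.1 × 0.0340 / 2.099×10^-6 = 1.442×10^7 Pa.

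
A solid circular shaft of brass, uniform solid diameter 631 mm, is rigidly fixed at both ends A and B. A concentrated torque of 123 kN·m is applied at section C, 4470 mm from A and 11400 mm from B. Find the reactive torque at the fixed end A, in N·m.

With uniform GJ and both ends fixed, compatibility θ_AC = θ_CB gives T_A·a = T_B·b, together with T_A + T_B = T₀.
T_A = T₀·b/(a+b) = 123000·11400/15870 = 88360 N·m; T_B = 34640 N·m.

88400 N·m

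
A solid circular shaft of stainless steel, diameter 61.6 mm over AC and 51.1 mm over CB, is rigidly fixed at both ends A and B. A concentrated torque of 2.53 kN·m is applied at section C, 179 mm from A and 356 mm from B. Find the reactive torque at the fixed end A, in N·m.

Compatibility: T_A·a/J_AC = T_B·b/J_CB with T_A + T_B = T₀.
J_AC = 1.41×10^-6 m⁴, J_CB = 6.69×10^-7 m⁴, so T_A = T₀·(J_AC/a)/((J_AC/a)+(J_CB/b)) = 2043 N·m, T_B = 486.6 N·m.

2040 N·m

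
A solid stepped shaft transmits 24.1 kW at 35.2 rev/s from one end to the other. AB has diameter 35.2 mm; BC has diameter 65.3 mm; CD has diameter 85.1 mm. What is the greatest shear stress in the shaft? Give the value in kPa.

12700 kPa

ω = 2π·35.2 = 221.2 rad/s, so T = P/ω = 24.1×10³ / 221.2 = 109.0 N·m.
Under the same torque, τ_max = 16T/(πd³) is largest where d is smallest — segment AB (d = 35.2 mm).
τ_max = 16·109.0/(π·(0.0352)³) = 1.272×10^7 Pa.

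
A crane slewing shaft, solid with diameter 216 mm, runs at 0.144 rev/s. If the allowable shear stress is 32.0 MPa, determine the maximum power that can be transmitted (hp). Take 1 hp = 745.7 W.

J = πd⁴/32 = π(0.216)⁴/32 = 2.137×10^-4 m⁴.
T_max = τ_allow·J/r = 3.20×10^7 × 2.137×10^-4 / 0.108 = 63320 N·m.
ω = 2π·0.144 = 0.9048 rad/s, so P_max = T_max·ω = 5.729×10^4 W.

76.8 hp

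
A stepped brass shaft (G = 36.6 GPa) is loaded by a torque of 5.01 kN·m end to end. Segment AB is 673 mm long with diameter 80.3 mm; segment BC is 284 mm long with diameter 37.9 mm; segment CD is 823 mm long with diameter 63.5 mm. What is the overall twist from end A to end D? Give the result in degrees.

J_AB = π(0.0803)⁴/32 = 4.08×10^-6 m⁴; J_BC = π(0.0379)⁴/32 = 2.03×10^-7 m⁴; J_CD = π(0.0635)⁴/32 = 1.60×10^-6 m⁴.
θ = (T/G)·Σ L_i/J_i = (5010/36.6×10⁹)·(0.673/4.08×10^-6 + 0.284/2.03×10^-7 + 0.823/1.60×10^-6) = 0.2851 rad.

16.3°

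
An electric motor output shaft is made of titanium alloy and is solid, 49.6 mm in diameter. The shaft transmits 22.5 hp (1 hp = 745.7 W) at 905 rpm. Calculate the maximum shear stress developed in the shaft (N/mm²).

ω = 2π·905/60 = 94.77 rad/s, so T = P/ω = 22.5×745.7 / 94.77 = 177.0 N·m.
J = πd⁴/32 = π(0.0496)⁴/32 = 5.942×10^-7 m⁴.
τ_max = T·r/J = 177.0 × 0.0248 / 5.942×10^-7 = 7.389×10^6 Pa.

7.39 N/mm²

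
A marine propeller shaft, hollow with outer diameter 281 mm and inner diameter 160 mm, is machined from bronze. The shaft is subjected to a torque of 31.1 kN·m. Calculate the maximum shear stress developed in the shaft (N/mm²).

7.98 N/mm²

J = π(d_o⁴ − d_i⁴)/32 = π(0.281⁴ − 0.160⁴)/32 = 5.478×10^-4 m⁴.
τ_max = T·r/J = 31100 × 0.141 / 5.478×10^-4 = 7.977×10^6 Pa.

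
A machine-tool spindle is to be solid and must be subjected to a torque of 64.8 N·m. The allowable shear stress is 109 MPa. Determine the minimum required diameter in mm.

For a solid shaft τ_max = 16T/(πd³), so d = (16T/(π τ_allow))^(1/3) = (16·64.80/(π·1.09×10^8))^(1/3) = 0.01447 m.

14.5 mm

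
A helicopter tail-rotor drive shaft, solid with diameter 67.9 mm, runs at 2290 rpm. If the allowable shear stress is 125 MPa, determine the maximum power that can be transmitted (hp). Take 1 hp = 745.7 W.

J = πd⁴/32 = π(0.0679)⁴/32 = 2.087×10^-6 m⁴.
T_max = τ_allow·J/r = 1.25×10^8 × 2.087×10^-6 / 0.0340 = 7683 N·m.
ω = 2π·2290/60 = 239.8 rad/s, so P_max = T_max·ω = 1.843×10^6 W.

2470 hp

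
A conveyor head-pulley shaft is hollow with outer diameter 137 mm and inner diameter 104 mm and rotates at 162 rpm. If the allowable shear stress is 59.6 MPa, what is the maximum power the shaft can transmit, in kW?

J = π(d_o⁴ − d_i⁴)/32 = π(0.137⁴ − 0.104⁴)/32 = 2.310×10^-5 m⁴.
T_max = τ_allow·J/r = 5.96×10^7 × 2.310×10^-5 / 0.0685 = 20100 N·m.
ω = 2π·162/60 = 16.96 rad/s, so P_max = T_max·ω = 3.410×10^5 W.

341 kW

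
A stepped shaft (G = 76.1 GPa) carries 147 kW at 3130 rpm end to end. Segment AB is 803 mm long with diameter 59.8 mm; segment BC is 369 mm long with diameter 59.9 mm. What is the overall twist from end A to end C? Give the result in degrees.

ω = 2π·3130/60 = 327.8 rad/s, so T = P/ω = 147×10³ / 327.8 = 448.5 N·m.
J_AB = π(0.0598)⁴/32 = 1.26×10^-6 m⁴; J_BC = π(0.0599)⁴/32 = 1.26×10^-6 m⁴.
θ = (T/G)·Σ L_i/J_i = (448.5/76.1×10⁹)·(0.803/1.26×10^-6 + 0.369/1.26×10^-6) = 5.490×10^-3 rad.

0.315°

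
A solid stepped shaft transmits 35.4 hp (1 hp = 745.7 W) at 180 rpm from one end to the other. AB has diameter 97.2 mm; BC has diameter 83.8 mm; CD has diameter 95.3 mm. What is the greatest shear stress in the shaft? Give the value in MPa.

ω = 2π·180/60 = 18.85 rad/s, so T = P/ω = 35.4×745.7 / 18.85 = 1400 N·m.
Under the same torque, τ_max = 16T/(πd³) is largest where d is smallest — segment BC (d = 83.8 mm).
τ_max = 16·1400/(π·(0.0838)³) = 1.212×10^7 Pa.

12.1 MPa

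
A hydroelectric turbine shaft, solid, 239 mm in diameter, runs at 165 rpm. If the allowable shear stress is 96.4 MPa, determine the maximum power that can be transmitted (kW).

J = πd⁴/32 = π(0.239)⁴/32 = 3.203×10^-4 m⁴.
T_max = τ_allow·J/r = 9.64×10^7 × 3.203×10^-4 / 0.119 = 258400 N·m.
ω = 2π·165/60 = 17.28 rad/s, so P_max = T_max·ω = 4.465×10^6 W.

4460 kW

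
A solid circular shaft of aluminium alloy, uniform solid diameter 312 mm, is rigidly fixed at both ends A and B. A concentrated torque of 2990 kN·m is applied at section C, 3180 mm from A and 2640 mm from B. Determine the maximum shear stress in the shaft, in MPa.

With uniform GJ and both ends fixed, compatibility θ_AC = θ_CB gives T_A·a = T_B·b, together with T_A + T_B = T₀.
T_A = T₀·b/(a+b) = 2.990e6·2640/5820 = 1.356e6 N·m; T_B = 1.634e6 N·m.
τ in each portion: τ_AC = 2.27×10^8 Pa, τ_CB = 2.74×10^8 Pa; maximum is in CB.
τ_max = T_CB·r/J = 1.634e6·0.156/9.30×10^-4 = 2.740×10^8 Pa.

274 MPa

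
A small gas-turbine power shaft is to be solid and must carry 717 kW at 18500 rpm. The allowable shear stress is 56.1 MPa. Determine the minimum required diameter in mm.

ω = 2π·18500/60 = 1937 rad/s, so T = P/ω = 717×10³ / 1937 = 370.1 N·m.
For a solid shaft τ_max = 16T/(πd³), so d = (16T/(π τ_allow))^(1/3) = (16·370.1/(π·5.61×10^7))^(1/3) = 0.03227 m.

32.3 mm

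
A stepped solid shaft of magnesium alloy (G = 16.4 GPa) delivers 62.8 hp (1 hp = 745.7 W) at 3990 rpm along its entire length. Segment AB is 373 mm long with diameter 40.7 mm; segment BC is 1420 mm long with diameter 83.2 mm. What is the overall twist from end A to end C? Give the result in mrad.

ω = 2π·3990/60 = 417.8 rad/s, so T = P/ω = 62.8×745.7 / 417.8 = 112.1 N·m.
J_AB = π(0.0407)⁴/32 = 2.69×10^-7 m⁴; J_BC = π(0.0832)⁴/32 = 4.70×10^-6 m⁴.
θ = (T/G)·Σ L_i/J_i = (112.1/16.4×10⁹)·(0.373/2.69×10^-7 + 1.42/4.70×10^-6) = 0.01153 rad.

11.5 mrad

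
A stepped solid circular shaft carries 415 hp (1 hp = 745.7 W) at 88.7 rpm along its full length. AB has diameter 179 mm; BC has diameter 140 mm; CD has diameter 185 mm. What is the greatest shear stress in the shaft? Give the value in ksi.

8.97 ksi

ω = 2π·88.7/60 = 9.289 rad/s, so T = P/ω = 415×745.7 / 9.289 = 33320 N·m.
Under the same torque, τ_max = 16T/(πd³) is largest where d is smallest — segment BC (d = 140 mm).
τ_max = 16·33320/(π·(0.140)³) = 6.184×10^7 Pa.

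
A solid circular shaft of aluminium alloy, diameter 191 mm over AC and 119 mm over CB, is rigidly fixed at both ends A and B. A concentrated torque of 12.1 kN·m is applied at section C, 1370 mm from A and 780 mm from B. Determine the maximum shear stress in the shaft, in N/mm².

Compatibility: T_A·a/J_AC = T_B·b/J_CB with T_A + T_B = T₀.
J_AC = 1.31×10^-4 m⁴, J_CB = 1.97×10^-5 m⁴, so T_A = T₀·(J_AC/a)/((J_AC/a)+(J_CB/b)) = 9568 N·m, T_B = 2532 N·m.
τ in each portion: τ_AC = 6.99×10^6 Pa, τ_CB = 7.65×10^6 Pa; maximum is in CB.
τ_max = T_CB·r/J = 2532·0.0595/1.97×10^-5 = 7.653×10^6 Pa.

7.65 N/mm²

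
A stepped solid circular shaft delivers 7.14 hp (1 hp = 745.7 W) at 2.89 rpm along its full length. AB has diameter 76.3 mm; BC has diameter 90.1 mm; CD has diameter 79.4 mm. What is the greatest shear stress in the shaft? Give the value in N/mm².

202 N/mm²

ω = 2π·2.89/60 = 0.3026 rad/s, so T = P/ω = 7.14×745.7 / 0.3026 = 17590 N·m.
Under the same torque, τ_max = 16T/(πd³) is largest where d is smallest — segment AB (d = 76.3 mm).
τ_max = 16·17590/(π·(0.0763)³) = 2.017×10^8 Pa.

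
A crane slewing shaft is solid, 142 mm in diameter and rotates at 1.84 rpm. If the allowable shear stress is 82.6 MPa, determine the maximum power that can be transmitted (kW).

8.95 kW

J = πd⁴/32 = π(0.142)⁴/32 = 3.992×10^-5 m⁴.
T_max = τ_allow·J/r = 8.26×10^7 × 3.992×10^-5 / 0.0710 = 46440 N·m.
ω = 2π·1.84/60 = 0.1927 rad/s, so P_max = T_max·ω = 8948 W.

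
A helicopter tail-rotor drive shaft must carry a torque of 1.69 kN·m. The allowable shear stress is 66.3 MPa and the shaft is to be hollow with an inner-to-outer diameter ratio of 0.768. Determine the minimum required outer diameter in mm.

For a hollow shaft with d_i/d_o = 0.768: τ_max = 16T/(π d_o³ (1−k⁴)), so d_o = [16T/(π τ_allow (1−k⁴))]^(1/3) = [16·1690/(π·6.63×10^7·0.6521)]^(1/3) = 0.05839 m.

58.4 mm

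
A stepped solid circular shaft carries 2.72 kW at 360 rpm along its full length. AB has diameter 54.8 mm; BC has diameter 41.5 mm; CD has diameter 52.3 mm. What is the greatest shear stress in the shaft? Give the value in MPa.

5.14 MPa

ω = 2π·360/60 = 37.70 rad/s, so T = P/ω = 2.72×10³ / 37.70 = 72.15 N·m.
Under the same torque, τ_max = 16T/(πd³) is largest where d is smallest — segment BC (d = 41.5 mm).
τ_max = 16·72.15/(π·(0.0415)³) = 5.141×10^6 Pa.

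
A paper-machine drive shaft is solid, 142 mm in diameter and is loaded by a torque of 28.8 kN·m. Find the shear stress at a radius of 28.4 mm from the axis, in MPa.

J = πd⁴/32 = π(0.142)⁴/32 = 3.992×10^-5 m⁴.
Shear stress varies linearly with radius: τ = T·r/J = 28800 × 0.0284 / 3.992×10^-5 = 2.049×10^7 Pa.

20.5 MPa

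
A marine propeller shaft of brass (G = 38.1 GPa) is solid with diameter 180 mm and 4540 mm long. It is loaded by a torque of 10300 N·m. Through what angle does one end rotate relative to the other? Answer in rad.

J = πd⁴/32 = π(0.180)⁴/32 = 1.031×10^-4 m⁴.
θ = T·L/(G·J) = 10300 × 4.54 / (38.1×10⁹ × 1.031×10^-4) = 0.01191 rad.

0.0119 rad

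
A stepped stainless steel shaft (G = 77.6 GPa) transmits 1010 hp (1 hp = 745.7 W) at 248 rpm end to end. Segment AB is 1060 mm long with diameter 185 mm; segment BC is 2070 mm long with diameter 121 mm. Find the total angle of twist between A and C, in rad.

ω = 2π·248/60 = 25.97 rad/s, so T = P/ω = 1010×745.7 / 25.97 = 29000 N·m.
J_AB = π(0.185)⁴/32 = 1.15×10^-4 m⁴; J_BC = π(0.121)⁴/32 = 2.10×10^-5 m⁴.
θ = (T/G)·Σ L_i/J_i = (29000/77.6×10⁹)·(1.06/1.15×10^-4 + 2.07/2.10×10^-5) = 0.04020 rad.

0.0402 rad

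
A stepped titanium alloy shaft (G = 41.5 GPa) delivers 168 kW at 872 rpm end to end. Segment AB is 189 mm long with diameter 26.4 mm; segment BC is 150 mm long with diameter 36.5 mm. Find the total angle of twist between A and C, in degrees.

ω = 2π·872/60 = 91.32 rad/s, so T = P/ω = 168×10³ / 91.32 = 1840 N·m.
J_AB = π(0.0264)⁴/32 = 4.77×10^-8 m⁴; J_BC = π(0.0365)⁴/32 = 1.74×10^-7 m⁴.
θ = (T/G)·Σ L_i/J_i = (1840/41.5×10⁹)·(0.189/4.77×10^-8 + 0.150/1.74×10^-7) = 0.2139 rad.

12.3°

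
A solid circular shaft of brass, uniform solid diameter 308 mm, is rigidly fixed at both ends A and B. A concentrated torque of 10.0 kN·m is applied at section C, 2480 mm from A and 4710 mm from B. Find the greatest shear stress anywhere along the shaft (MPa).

1.14 MPa

With uniform GJ and both ends fixed, compatibility θ_AC = θ_CB gives T_A·a = T_B·b, together with T_A + T_B = T₀.
T_A = T₀·b/(a+b) = 10000·4710/7190 = 6551 N·m; T_B = 3449 N·m.
τ in each portion: τ_AC = 1.14×10^6 Pa, τ_CB = 6.01×10^5 Pa; maximum is in AC.
τ_max = T_AC·r/J = 6551·0.154/8.83×10^-4 = 1.142×10^6 Pa.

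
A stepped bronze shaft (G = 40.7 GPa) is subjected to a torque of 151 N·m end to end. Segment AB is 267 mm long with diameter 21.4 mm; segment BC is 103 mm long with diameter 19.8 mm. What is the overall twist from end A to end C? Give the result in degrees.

J_AB = π(0.0214)⁴/32 = 2.06×10^-8 m⁴; J_BC = π(0.0198)⁴/32 = 1.51×10^-8 m⁴.
θ = (T/G)·Σ L_i/J_i = (151.0/40.7×10⁹)·(0.267/2.06×10^-8 + 0.103/1.51×10^-8) = 0.07344 rad.

4.21°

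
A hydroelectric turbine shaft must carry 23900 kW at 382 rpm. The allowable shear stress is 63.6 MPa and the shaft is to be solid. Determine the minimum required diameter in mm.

363 mm

ω = 2π·382/60 = 40.00 rad/s, so T = P/ω = 23900×10³ / 40.00 = 597500 N·m.
For a solid shaft τ_max = 16T/(πd³), so d = (16T/(π τ_allow))^(1/3) = (16·597500/(π·6.36×10^7))^(1/3) = 0.3630 m.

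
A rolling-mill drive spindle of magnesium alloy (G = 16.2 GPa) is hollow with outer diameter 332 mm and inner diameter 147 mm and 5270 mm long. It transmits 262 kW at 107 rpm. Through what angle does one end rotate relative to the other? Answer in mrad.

6.63 mrad

ω = 2π·107/60 = 11.21 rad/s, so T = P/ω = 262×10³ / 11.21 = 23380 N·m.
J = π(d_o⁴ − d_i⁴)/32 = π(0.332⁴ − 0.147⁴)/32 = 1.147×10^-3 m⁴.
θ = T·L/(G·J) = 23380 × 5.27 / (16.2×10⁹ × 1.147×10^-3) = 6.632×10^-3 rad.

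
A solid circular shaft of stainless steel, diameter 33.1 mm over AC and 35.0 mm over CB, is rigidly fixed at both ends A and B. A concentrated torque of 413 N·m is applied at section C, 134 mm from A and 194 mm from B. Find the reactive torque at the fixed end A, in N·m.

222 N·m

Compatibility: T_A·a/J_AC = T_B·b/J_CB with T_A + T_B = T₀.
J_AC = 1.18×10^-7 m⁴, J_CB = 1.47×10^-7 m⁴, so T_A = T₀·(J_AC/a)/((J_AC/a)+(J_CB/b)) = 221.6 N·m, T_B = 191.4 N·m.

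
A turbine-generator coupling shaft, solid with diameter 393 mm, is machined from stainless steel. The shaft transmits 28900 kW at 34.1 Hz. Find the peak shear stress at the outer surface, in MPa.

ω = 2π·34.1 = 214.3 rad/s, so T = P/ω = 28900×10³ / 214.3 = 134900 N·m.
J = πd⁴/32 = π(0.393)⁴/32 = 2.342×10^-3 m⁴.
τ_max = T·r/J = 134900 × 0.197 / 2.342×10^-3 = 1.132×10^7 Pa.

11.3 MPa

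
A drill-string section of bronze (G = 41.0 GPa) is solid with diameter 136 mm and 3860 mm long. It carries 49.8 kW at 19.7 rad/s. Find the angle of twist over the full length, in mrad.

ω = 19.7 rad/s, so T = P/ω = 49.8×10³ / 19.70 = 2528 N·m.
J = πd⁴/32 = π(0.136)⁴/32 = 3.359×10^-5 m⁴.
θ = T·L/(G·J) = 2528 × 3.86 / (41.0×10⁹ × 3.359×10^-5) = 7.086×10^-3 rad.

7.09 mrad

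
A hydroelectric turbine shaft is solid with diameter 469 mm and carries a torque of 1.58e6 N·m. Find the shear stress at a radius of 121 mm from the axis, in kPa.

J = πd⁴/32 = π(0.469)⁴/32 = 4.750×10^-3 m⁴.
Shear stress varies linearly with radius: τ = T·r/J = 1.580e6 × 0.121 / 4.750×10^-3 = 4.025×10^7 Pa.

40200 kPa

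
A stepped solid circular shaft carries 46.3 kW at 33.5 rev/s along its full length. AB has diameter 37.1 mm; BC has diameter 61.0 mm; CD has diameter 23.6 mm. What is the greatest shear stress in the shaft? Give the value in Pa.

ω = 2π·33.5 = 210.5 rad/s, so T = P/ω = 46.3×10³ / 210.5 = 220.0 N·m.
Under the same torque, τ_max = 16T/(πd³) is largest where d is smallest — segment CD (d = 23.6 mm).
τ_max = 16·220.0/(π·(0.0236)³) = 8.523×10^7 Pa.

8.52e7 Pa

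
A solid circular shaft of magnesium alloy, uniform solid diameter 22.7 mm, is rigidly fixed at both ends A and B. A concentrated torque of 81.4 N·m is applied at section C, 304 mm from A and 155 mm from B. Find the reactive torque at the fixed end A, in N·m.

With uniform GJ and both ends fixed, compatibility θ_AC = θ_CB gives T_A·a = T_B·b, together with T_A + T_B = T₀.
T_A = T₀·b/(a+b) = 81.40·155/459.0 = 27.49 N·m; T_B = 53.91 N·m.

27.5 N·m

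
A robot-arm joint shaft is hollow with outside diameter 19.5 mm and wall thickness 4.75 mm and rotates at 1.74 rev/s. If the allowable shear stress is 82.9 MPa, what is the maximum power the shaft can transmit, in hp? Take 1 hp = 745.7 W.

J = π(d_o⁴ − d_i⁴)/32 = π(0.0195⁴ − 0.0100⁴)/32 = 1.321×10^-8 m⁴.
T_max = τ_allow·J/r = 8.29×10^7 × 1.321×10^-8 / 0.00975 = 112.3 N·m.
ω = 2π·1.74 = 10.93 rad/s, so P_max = T_max·ω = 1228 W.

1.65 hp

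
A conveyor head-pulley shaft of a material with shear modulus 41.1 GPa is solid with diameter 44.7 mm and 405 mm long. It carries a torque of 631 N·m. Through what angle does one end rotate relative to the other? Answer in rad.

0.0159 rad

J = πd⁴/32 = π(0.0447)⁴/32 = 3.919×10^-7 m⁴.
θ = T·L/(G·J) = 631.0 × 0.405 / (41.1×10⁹ × 3.919×10^-7) = 0.01586 rad.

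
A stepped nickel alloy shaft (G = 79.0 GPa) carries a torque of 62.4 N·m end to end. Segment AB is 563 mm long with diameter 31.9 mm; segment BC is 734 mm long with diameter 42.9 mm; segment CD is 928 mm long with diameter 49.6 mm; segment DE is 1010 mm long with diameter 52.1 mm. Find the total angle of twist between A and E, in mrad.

J_AB = π(0.0319)⁴/32 = 1.02×10^-7 m⁴; J_BC = π(0.0429)⁴/32 = 3.33×10^-7 m⁴; J_CD = π(0.0496)⁴/32 = 5.94×10^-7 m⁴; J_DE = π(0.0521)⁴/32 = 7.23×10^-7 m⁴.
θ = (T/G)·Σ L_i/J_i = (62.40/79.0×10⁹)·(0.563/1.02×10^-7 + 0.734/3.33×10^-7 + 0.928/5.94×10^-7 + 1.01/7.23×10^-7) = 8.454×10^-3 rad.

8.45 mrad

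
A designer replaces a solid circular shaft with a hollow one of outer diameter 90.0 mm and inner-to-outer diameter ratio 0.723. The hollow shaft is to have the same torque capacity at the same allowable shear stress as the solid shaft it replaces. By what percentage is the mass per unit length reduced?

Equal τ_max and T ⇒ the solid shaft needs d_s³ = d_o³(1−k⁴), so d_s = 90.0·(1−0.723⁴)^(1/3) = 80.92 mm.
Area ratio A_h/A_s = d_o²(1−k²)/d_s² = (1−k²)/(1−k⁴)^(2/3) = 0.5904.
Mass saving = 1 − 0.5904 = 41.0 %.

41.0 %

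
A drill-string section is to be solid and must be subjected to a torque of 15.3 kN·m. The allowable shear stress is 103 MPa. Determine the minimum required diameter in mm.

For a solid shaft τ_max = 16T/(πd³), so d = (16T/(π τ_allow))^(1/3) = (16·15300/(π·1.03×10^8))^(1/3) = 0.09112 m.

91.1 mm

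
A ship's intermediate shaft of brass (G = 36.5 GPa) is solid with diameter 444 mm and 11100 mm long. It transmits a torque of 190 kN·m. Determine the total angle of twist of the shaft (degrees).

J = πd⁴/32 = π(0.444)⁴/32 = 3.815×10^-3 m⁴.
θ = T·L/(G·J) = 190000 × 11.1 / (36.5×10⁹ × 3.815×10^-3) = 0.01514 rad.

0.868°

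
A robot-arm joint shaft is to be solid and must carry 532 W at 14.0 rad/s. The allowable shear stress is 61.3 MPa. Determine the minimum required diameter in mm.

ω = 14.0 rad/s, so T = P/ω = 532 / 14.00 = 38.00 N·m.
For a solid shaft τ_max = 16T/(πd³), so d = (16T/(π τ_allow))^(1/3) = (16·38.00/(π·6.13×10^7))^(1/3) = 0.01467 m.

14.7 mm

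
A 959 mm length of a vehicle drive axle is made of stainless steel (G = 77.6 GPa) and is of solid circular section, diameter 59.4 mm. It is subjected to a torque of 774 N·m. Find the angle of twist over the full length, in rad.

J = πd⁴/32 = π(0.0594)⁴/32 = 1.222×10^-6 m⁴.
θ = T·L/(G·J) = 774.0 × 0.959 / (77.6×10⁹ × 1.222×10^-6) = 7.826×10^-3 rad.

0.00783 rad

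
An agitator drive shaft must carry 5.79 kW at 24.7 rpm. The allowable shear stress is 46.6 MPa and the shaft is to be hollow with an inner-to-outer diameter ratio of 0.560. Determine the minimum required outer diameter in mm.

64.7 mm

ω = 2π·24.7/60 = 2.587 rad/s, so T = P/ω = 5.79×10³ / 2.587 = 2238 N·m.
For a hollow shaft with d_i/d_o = 0.560: τ_max = 16T/(π d_o³ (1−k⁴)), so d_o = [16T/(π τ_allow (1−k⁴))]^(1/3) = [16·2238/(π·4.66×10^7·0.9017)]^(1/3) = 0.06474 m.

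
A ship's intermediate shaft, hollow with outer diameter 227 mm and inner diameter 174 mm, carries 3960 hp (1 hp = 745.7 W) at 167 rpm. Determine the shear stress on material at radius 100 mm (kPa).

98900 kPa

ω = 2π·167/60 = 17.49 rad/s, so T = P/ω = 3960×745.7 / 17.49 = 168900 N·m.
J = π(d_o⁴ − d_i⁴)/32 = π(0.227⁴ − 0.174⁴)/32 = 1.707×10^-4 m⁴.
Shear stress varies linearly with radius: τ = T·r/J = 168900 × 0.100 / 1.707×10^-4 = 9.893×10^7 Pa.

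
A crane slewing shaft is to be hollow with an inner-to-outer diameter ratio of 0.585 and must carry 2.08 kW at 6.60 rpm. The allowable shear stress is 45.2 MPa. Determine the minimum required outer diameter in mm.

ω = 2π·6.60/60 = 0.6912 rad/s, so T = P/ω = 2.08×10³ / 0.6912 = 3009 N·m.
For a hollow shaft with d_i/d_o = 0.585: τ_max = 16T/(π d_o³ (1−k⁴)), so d_o = [16T/(π τ_allow (1−k⁴))]^(1/3) = [16·3009/(π·4.52×10^7·0.8829)]^(1/3) = 0.07269 m.

72.7 mm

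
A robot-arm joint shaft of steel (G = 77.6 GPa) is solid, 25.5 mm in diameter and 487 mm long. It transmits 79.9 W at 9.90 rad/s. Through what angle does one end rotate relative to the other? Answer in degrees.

ω = 9.90 rad/s, so T = P/ω = 79.9 / 9.900 = 8.071 N·m.
J = πd⁴/32 = π(0.0255)⁴/32 = 4.151×10^-8 m⁴.
θ = T·L/(G·J) = 8.071 × 0.487 / (77.6×10⁹ × 4.151×10^-8) = 1.220×10^-3 rad.

0.0699°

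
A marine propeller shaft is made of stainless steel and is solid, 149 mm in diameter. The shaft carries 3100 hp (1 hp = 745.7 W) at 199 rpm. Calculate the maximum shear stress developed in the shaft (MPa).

171 MPa

ω = 2π·199/60 = 20.84 rad/s, so T = P/ω = 3100×745.7 / 20.84 = 110900 N·m.
J = πd⁴/32 = π(0.149)⁴/32 = 4.839×10^-5 m⁴.
τ_max = T·r/J = 110900 × 0.0745 / 4.839×10^-5 = 1.708×10^8 Pa.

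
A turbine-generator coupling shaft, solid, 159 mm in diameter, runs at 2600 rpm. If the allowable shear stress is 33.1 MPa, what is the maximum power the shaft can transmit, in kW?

7110 kW

J = πd⁴/32 = π(0.159)⁴/32 = 6.275×10^-5 m⁴.
T_max = τ_allow·J/r = 3.31×10^7 × 6.275×10^-5 / 0.0795 = 26120 N·m.
ω = 2π·2600/60 = 272.3 rad/s, so P_max = T_max·ω = 7.113×10^6 W.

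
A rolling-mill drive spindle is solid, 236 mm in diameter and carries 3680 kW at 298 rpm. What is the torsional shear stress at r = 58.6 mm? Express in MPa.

ω = 2π·298/60 = 31.21 rad/s, so T = P/ω = 3680×10³ / 31.21 = 117900 N·m.
J = πd⁴/32 = π(0.236)⁴/32 = 3.045×10^-4 m⁴.
Shear stress varies linearly with radius: τ = T·r/J = 117900 × 0.0586 / 3.045×10^-4 = 2.269×10^7 Pa.

22.7 MPa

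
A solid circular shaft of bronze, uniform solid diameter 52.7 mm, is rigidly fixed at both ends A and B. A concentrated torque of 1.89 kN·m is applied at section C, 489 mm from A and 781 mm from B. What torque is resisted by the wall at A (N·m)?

With uniform GJ and both ends fixed, compatibility θ_AC = θ_CB gives T_A·a = T_B·b, together with T_A + T_B = T₀.
T_A = T₀·b/(a+b) = 1890·781/1270 = 1162 N·m; T_B = 727.7 N·m.

1160 N·m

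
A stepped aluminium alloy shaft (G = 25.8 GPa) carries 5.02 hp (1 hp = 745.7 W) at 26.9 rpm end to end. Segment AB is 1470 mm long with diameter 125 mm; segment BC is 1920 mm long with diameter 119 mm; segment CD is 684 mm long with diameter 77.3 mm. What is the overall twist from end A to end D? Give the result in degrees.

1.04°

ω = 2π·26.9/60 = 2.817 rad/s, so T = P/ω = 5.02×745.7 / 2.817 = 1329 N·m.
J_AB = π(0.125)⁴/32 = 2.40×10^-5 m⁴; J_BC = π(0.119)⁴/32 = 1.97×10^-5 m⁴; J_CD = π(0.0773)⁴/32 = 3.51×10^-6 m⁴.
θ = (T/G)·Σ L_i/J_i = (1329/25.8×10⁹)·(1.47/2.40×10^-5 + 1.92/1.97×10^-5 + 0.684/3.51×10^-6) = 0.01823 rad.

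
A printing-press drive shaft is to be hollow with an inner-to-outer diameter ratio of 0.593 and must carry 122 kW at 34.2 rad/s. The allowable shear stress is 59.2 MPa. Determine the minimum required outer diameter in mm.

70.5 mm

ω = 34.2 rad/s, so T = P/ω = 122×10³ / 34.20 = 3567 N·m.
For a hollow shaft with d_i/d_o = 0.593: τ_max = 16T/(π d_o³ (1−k⁴)), so d_o = [16T/(π τ_allow (1−k⁴))]^(1/3) = [16·3567/(π·5.92×10^7·0.8763)]^(1/3) = 0.07049 m.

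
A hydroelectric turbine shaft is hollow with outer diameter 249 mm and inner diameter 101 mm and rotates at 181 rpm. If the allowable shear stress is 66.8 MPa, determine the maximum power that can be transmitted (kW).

3730 kW

J = π(d_o⁴ − d_i⁴)/32 = π(0.249⁴ − 0.101⁴)/32 = 3.672×10^-4 m⁴.
T_max = τ_allow·J/r = 6.68×10^7 × 3.672×10^-4 / 0.124 = 197000 N·m.
ω = 2π·181/60 = 18.95 rad/s, so P_max = T_max·ω = 3.734×10^6 W.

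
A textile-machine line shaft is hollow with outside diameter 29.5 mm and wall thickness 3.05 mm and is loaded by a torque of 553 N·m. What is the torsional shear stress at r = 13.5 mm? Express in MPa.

166 MPa

J = π(d_o⁴ − d_i⁴)/32 = π(0.0295⁴ − 0.0234⁴)/32 = 4.492×10^-8 m⁴.
Shear stress varies linearly with radius: τ = T·r/J = 553.0 × 0.0135 / 4.492×10^-8 = 1.662×10^8 Pa.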